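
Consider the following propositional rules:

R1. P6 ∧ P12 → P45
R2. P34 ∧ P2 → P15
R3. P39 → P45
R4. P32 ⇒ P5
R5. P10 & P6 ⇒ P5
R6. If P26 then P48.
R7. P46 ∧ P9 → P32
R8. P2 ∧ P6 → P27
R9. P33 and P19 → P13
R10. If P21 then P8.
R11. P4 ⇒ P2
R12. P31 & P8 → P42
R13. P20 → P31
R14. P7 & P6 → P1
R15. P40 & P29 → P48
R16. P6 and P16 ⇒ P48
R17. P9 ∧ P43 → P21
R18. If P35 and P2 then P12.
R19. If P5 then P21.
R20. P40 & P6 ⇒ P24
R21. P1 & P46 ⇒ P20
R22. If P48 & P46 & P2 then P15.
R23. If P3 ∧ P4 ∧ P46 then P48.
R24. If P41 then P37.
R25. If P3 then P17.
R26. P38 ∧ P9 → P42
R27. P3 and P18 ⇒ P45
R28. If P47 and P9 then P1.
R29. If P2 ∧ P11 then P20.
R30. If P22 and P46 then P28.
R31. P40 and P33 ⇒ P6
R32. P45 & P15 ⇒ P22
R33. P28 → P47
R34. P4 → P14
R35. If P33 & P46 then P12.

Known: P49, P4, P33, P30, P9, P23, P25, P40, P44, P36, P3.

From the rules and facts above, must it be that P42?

Forward chaining from the given facts derives: P2, P17, P6, P14, P27, P24.
Rules concluding P42: R12 needs P31; R26 needs P38 — none of these are established.

No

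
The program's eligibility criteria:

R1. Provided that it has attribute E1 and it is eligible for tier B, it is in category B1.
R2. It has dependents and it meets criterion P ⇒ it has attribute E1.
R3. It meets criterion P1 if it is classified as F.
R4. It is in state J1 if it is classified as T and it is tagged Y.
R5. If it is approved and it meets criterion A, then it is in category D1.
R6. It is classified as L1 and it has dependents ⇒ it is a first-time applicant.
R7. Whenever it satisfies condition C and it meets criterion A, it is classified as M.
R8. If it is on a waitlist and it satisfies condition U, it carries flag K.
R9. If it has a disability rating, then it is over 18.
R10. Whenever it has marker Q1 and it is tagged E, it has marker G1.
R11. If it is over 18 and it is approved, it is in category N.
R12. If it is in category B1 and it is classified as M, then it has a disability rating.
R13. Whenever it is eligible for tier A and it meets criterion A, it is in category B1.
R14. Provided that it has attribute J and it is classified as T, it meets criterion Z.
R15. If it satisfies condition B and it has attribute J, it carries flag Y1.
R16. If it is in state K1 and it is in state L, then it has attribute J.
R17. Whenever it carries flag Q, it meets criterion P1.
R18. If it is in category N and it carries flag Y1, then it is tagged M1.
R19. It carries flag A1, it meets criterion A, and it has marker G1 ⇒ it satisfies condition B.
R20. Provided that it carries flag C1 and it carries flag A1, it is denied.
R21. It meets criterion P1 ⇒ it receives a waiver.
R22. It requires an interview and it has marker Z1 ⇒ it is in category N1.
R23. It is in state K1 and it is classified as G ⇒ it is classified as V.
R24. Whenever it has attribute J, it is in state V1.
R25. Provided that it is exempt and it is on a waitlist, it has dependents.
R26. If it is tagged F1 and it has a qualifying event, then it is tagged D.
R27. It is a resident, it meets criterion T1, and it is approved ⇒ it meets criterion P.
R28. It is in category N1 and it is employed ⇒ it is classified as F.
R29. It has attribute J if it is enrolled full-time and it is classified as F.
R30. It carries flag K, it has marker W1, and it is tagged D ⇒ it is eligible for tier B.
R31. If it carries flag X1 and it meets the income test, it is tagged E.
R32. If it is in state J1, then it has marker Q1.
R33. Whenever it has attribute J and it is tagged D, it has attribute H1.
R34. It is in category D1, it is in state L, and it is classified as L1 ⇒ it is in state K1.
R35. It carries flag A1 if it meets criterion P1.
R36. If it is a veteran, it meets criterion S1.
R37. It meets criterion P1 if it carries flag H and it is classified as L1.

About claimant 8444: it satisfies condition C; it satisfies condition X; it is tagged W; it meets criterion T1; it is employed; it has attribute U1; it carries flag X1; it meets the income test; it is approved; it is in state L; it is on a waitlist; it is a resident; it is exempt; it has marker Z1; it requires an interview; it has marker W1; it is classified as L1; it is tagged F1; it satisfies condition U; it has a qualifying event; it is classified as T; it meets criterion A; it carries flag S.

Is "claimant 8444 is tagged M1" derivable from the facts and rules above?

Forward chaining from the given facts derives: is in category D1, is classified as M, carries flag K, is in category N1, has dependents, is tagged D, meets criterion P, is classified as F, is eligible for tier B, is tagged E, is in state K1, has attribute E1, meets criterion P1, is a first-time applicant, has attribute J, receives a waiver, is in state V1, has attribute H1, carries flag A1, is in category B1, has a disability rating, meets criterion Z, is over 18, is in category N.
The only rule concluding "it is tagged M1" is R18, which needs "it carries flag Y1"; that is never established.

No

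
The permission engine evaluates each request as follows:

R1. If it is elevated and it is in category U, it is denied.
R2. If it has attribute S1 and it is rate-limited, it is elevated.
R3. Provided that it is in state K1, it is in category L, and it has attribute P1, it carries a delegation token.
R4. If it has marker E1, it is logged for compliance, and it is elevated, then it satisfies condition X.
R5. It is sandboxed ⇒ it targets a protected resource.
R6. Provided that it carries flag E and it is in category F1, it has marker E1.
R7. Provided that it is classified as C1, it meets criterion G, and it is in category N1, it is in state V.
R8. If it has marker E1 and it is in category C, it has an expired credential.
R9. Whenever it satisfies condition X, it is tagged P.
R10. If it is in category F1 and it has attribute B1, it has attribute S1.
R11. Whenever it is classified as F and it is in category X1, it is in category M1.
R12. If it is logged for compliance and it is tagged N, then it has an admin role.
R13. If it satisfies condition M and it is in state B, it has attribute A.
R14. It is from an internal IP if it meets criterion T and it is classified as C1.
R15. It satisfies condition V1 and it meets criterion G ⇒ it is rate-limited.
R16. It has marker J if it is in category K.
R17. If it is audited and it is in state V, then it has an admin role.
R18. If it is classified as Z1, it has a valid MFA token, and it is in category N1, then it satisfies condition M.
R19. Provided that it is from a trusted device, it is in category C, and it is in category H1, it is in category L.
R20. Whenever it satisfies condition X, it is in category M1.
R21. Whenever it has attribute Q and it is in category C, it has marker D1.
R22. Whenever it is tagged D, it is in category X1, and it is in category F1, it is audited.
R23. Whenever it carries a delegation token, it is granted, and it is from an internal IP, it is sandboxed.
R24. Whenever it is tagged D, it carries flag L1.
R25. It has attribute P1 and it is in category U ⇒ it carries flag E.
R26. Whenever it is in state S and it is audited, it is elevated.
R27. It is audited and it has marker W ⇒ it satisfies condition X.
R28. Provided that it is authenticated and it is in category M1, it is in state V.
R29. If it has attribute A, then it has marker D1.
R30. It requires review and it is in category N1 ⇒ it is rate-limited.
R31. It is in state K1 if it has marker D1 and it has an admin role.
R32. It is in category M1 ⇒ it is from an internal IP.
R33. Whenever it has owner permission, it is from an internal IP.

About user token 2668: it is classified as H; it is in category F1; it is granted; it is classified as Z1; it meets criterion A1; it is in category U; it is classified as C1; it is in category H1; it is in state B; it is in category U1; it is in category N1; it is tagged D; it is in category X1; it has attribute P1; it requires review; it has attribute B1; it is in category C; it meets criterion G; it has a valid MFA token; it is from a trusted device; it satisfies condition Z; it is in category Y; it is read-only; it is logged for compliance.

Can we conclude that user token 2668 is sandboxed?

By R7 (it is classified as C1, it meets criterion G, it is in category N1): it is in state V.
By R10 (it is in category F1, it has attribute B1): it has attribute S1.
By R18 (it is classified as Z1, it has a valid MFA token, it is in category N1): it satisfies condition M.
By R19 (it is from a trusted device, it is in category C, it is in category H1): it is in category L.
By R22 (it is tagged D, it is in category X1, it is in category F1): it is audited.
By R25 (it has attribute P1, it is in category U): it carries flag E.
By R30 (it requires review, it is in category N1): it is rate-limited.
By R2 (it has attribute S1, it is rate-limited): it is elevated.
By R6 (it carries flag E, it is in category F1): it has marker E1.
By R13 (it satisfies condition M, it is in state B): it has attribute A.
By R17 (it is audited, it is in state V): it has an admin role.
By R29 (it has attribute A): it has marker D1.
By R31 (it has marker D1, it has an admin role): it is in state K1.
By R3 (it is in state K1, it is in category L, it has attribute P1): it carries a delegation token.
By R4 (it has marker E1, it is logged for compliance, it is elevated): it satisfies condition X.
By R20 (it satisfies condition X): it is in category M1.
By R32 (it is in category M1): it is from an internal IP.
By R23 (it carries a delegation token, it is granted, it is from an internal IP): it is sandboxed.

Yes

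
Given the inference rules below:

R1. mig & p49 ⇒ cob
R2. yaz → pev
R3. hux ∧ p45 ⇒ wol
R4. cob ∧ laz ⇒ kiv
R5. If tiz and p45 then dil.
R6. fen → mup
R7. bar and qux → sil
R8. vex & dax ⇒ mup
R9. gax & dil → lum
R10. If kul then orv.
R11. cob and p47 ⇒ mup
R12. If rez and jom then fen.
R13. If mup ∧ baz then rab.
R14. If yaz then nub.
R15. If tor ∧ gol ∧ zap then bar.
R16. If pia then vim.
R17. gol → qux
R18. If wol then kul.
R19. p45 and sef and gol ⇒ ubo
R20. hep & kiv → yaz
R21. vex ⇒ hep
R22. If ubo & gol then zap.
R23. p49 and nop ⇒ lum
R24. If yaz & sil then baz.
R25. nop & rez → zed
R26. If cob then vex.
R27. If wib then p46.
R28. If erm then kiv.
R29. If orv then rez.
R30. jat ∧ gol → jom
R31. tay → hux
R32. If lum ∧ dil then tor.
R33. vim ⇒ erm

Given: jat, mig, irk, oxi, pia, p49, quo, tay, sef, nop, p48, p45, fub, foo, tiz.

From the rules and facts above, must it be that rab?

Forward chaining from the given facts derives: cob, dil, vim, lum, vex, hux, tor, erm, wol, kul, hep, kiv, orv, yaz, rez, pev, nub, zed.
The only rule concluding rab is R13, which needs mup; that is never established.

No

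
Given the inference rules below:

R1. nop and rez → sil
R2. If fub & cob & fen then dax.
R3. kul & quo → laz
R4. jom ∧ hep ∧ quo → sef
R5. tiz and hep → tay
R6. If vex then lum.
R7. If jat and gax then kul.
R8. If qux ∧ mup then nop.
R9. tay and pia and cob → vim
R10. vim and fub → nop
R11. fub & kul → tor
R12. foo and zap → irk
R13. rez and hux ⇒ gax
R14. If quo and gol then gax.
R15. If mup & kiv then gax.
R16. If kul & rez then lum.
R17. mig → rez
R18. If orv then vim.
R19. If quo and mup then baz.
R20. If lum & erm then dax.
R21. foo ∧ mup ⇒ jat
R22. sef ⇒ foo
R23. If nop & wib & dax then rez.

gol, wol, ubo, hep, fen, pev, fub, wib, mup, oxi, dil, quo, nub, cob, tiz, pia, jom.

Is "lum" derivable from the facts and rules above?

Yes

dax  (by R2: fub, cob, fen)
sef  (by R4: jom, hep, quo)
tay  (by R5: tiz, hep)
vim  (by R9: tay, pia, cob)
nop  (by R10: vim, fub)
gax  (by R14: quo, gol)
foo  (by R22: sef)
rez  (by R23: nop, wib, dax)
jat  (by R21: foo, mup)
kul  (by R7: jat, gax)
lum  (by R16: kul, rez)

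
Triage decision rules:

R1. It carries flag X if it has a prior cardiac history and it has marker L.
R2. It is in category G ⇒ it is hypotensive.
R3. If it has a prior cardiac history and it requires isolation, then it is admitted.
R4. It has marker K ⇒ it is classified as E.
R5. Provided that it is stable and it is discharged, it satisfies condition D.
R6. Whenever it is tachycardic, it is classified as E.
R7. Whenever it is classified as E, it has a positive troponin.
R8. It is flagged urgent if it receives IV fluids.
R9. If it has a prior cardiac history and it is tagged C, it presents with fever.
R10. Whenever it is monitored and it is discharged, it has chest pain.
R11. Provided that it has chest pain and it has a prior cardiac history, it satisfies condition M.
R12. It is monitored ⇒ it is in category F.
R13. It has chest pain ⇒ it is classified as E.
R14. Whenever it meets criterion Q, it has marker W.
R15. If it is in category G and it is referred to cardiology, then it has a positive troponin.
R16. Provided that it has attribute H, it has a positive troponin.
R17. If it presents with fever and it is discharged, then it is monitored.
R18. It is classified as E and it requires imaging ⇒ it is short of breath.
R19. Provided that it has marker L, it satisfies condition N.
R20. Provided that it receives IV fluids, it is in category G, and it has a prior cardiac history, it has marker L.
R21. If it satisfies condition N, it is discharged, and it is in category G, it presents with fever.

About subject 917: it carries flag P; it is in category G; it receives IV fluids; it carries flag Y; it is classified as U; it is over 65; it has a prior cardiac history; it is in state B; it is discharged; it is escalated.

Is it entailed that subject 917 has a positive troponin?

Yes

By R20 (it receives IV fluids, it is in category G, it has a prior cardiac history): it has marker L.
By R19 (it has marker L): it satisfies condition N.
By R21 (it satisfies condition N, it is discharged, it is in category G): it presents with fever.
By R17 (it presents with fever, it is discharged): it is monitored.
By R10 (it is monitored, it is discharged): it has chest pain.
By R13 (it has chest pain): it is classified as E.
By R7 (it is classified as E): it has a positive troponin.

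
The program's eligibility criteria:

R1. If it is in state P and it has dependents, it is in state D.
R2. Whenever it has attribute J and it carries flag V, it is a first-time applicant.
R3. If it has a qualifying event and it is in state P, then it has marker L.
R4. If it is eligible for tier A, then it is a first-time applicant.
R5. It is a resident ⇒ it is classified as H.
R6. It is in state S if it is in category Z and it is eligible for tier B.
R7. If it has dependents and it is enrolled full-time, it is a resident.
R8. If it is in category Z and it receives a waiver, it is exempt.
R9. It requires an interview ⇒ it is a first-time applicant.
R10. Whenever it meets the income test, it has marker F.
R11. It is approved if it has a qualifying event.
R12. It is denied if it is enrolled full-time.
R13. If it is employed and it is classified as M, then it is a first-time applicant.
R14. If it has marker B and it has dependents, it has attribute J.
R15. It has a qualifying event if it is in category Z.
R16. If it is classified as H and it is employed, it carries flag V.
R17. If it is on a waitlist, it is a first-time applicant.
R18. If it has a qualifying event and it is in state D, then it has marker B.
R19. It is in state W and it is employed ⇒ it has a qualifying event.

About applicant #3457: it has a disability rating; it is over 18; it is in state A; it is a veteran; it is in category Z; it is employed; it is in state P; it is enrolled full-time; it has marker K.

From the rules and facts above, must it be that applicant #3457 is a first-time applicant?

No

Forward chaining from the given facts derives: is denied, has a qualifying event, has marker L, is approved.
Rules concluding "it is a first-time applicant": R2 needs "it has attribute J"; R4 needs "it is eligible for tier A"; R9 needs "it requires an interview"; R13 needs "it is classified as M"; R17 needs "it is on a waitlist" — none of these are established.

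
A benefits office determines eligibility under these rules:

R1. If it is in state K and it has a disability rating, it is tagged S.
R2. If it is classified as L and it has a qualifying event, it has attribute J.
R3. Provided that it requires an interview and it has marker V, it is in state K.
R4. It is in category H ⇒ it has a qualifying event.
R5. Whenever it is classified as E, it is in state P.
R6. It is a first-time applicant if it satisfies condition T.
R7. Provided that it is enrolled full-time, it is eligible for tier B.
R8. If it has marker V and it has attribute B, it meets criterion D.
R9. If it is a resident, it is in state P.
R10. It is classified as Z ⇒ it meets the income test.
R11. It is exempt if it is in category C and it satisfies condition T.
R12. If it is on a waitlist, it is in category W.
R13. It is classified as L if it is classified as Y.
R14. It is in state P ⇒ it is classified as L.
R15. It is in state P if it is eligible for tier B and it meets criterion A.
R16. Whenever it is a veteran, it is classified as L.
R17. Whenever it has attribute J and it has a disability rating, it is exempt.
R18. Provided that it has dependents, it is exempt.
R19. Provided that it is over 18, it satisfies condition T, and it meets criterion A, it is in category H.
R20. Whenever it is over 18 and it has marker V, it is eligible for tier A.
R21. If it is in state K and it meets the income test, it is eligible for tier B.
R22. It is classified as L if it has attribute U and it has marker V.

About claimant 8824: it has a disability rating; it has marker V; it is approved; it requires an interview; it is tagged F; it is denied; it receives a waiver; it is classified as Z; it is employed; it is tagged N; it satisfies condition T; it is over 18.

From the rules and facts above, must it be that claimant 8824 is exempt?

Forward chaining from the given facts derives: is in state K, is a first-time applicant, meets the income test, is eligible for tier A, is eligible for tier B, is tagged S.
Rules concluding "it is exempt": R11 needs "it is in category C"; R17 needs "it has attribute J"; R18 needs "it has dependents" — none of these are established.

No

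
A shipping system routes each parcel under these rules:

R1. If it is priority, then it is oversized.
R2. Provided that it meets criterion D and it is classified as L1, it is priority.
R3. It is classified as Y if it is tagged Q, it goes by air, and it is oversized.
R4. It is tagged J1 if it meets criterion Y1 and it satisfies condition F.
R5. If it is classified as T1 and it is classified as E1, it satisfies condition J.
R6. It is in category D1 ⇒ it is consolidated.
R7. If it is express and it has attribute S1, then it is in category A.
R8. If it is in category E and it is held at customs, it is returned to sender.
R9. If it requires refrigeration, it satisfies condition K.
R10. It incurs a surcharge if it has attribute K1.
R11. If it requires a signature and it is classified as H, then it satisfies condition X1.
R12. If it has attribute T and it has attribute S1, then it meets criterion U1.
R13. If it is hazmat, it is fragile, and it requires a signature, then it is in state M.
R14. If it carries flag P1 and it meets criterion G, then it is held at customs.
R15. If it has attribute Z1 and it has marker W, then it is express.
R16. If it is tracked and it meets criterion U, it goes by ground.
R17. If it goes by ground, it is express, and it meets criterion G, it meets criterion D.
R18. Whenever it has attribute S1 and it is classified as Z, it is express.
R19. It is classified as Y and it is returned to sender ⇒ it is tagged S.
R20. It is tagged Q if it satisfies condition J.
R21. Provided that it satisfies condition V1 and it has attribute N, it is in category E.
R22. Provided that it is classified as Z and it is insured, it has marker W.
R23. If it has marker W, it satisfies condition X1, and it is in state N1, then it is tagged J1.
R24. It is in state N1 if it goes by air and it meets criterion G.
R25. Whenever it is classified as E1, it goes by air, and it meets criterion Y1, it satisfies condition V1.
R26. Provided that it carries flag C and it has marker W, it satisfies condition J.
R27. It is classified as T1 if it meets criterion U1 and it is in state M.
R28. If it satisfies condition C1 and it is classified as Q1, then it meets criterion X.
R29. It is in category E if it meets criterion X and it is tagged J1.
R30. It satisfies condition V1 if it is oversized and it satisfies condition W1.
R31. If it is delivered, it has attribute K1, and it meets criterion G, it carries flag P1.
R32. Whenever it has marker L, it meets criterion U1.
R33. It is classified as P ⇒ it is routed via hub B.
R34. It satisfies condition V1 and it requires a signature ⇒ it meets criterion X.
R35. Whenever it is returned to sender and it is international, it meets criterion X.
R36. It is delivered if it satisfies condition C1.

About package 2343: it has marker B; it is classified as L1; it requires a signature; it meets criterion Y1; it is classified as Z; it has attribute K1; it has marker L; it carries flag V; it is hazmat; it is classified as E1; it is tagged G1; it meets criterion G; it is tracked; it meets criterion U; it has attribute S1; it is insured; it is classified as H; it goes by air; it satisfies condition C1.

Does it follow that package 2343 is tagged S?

No

Forward chaining from the given facts derives: incurs a surcharge, satisfies condition X1, goes by ground, is express, has marker W, is in state N1, satisfies condition V1, meets criterion U1, meets criterion X, is delivered, is in category A, meets criterion D, is tagged J1, is in category E, carries flag P1, is priority, is held at customs, is oversized, is returned to sender.
The only rule concluding "it is tagged S" is R19, which needs "it is classified as Y"; that is never established.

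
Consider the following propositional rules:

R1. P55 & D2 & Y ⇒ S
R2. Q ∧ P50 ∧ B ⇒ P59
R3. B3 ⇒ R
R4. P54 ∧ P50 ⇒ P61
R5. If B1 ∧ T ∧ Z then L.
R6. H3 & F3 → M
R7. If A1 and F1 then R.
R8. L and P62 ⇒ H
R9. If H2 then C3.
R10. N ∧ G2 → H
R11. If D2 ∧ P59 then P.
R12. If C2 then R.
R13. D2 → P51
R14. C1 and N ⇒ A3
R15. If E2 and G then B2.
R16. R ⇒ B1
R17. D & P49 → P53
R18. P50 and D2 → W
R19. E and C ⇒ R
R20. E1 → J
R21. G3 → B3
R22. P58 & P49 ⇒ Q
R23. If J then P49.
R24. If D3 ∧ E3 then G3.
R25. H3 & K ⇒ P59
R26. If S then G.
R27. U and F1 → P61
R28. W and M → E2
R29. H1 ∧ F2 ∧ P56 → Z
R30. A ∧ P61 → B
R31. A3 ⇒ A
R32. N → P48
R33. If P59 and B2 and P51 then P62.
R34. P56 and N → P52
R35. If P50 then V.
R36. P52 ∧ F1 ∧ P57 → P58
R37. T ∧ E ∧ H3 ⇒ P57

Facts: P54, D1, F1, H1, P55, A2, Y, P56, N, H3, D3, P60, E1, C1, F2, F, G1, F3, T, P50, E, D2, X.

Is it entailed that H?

No

Forward chaining from the given facts derives: S, P61, M, P51, A3, W, J, P49, G, E2, Z, A, P48, P52, V, P57, B2, B, P58, Q, P59, P, P62.
Rules concluding H: R8 needs L; R10 needs G2 — none of these are established.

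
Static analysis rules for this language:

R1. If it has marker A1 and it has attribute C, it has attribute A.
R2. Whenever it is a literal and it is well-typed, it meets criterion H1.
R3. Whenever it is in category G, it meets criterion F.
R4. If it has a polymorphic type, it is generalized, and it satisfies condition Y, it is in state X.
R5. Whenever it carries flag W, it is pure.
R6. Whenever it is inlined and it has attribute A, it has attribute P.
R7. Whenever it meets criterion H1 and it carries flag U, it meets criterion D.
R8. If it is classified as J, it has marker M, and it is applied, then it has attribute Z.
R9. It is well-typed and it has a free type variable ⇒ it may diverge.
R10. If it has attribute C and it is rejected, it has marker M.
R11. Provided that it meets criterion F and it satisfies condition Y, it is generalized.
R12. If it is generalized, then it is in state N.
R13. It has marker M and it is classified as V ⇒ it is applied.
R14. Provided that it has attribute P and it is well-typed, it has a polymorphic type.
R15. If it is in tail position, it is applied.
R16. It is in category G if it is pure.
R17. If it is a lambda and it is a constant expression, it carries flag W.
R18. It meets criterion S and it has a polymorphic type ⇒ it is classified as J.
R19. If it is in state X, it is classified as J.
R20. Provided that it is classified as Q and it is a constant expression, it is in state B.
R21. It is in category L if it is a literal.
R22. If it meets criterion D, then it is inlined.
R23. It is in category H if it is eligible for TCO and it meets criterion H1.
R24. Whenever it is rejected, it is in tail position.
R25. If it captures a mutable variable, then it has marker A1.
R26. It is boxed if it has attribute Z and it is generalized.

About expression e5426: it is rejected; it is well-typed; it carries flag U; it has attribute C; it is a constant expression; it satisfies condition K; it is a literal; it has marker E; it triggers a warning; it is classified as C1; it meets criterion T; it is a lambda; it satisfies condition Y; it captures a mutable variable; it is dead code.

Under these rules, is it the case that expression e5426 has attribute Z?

By R2 (it is a literal, it is well-typed): it meets criterion H1.
By R7 (it meets criterion H1, it carries flag U): it meets criterion D.
By R10 (it has attribute C, it is rejected): it has marker M.
By R17 (it is a lambda, it is a constant expression): it carries flag W.
By R22 (it meets criterion D): it is inlined.
By R24 (it is rejected): it is in tail position.
By R25 (it captures a mutable variable): it has marker A1.
By R1 (it has marker A1, it has attribute C): it has attribute A.
By R5 (it carries flag W): it is pure.
By R6 (it is inlined, it has attribute A): it has attribute P.
By R14 (it has attribute P, it is well-typed): it has a polymorphic type.
By R15 (it is in tail position): it is applied.
By R16 (it is pure): it is in category G.
By R3 (it is in category G): it meets criterion F.
By R11 (it meets criterion F, it satisfies condition Y): it is generalized.
By R4 (it has a polymorphic type, it is generalized, it satisfies condition Y): it is in state X.
By R19 (it is in state X): it is classified as J.
By R8 (it is classified as J, it has marker M, it is applied): it has attribute Z.

Yes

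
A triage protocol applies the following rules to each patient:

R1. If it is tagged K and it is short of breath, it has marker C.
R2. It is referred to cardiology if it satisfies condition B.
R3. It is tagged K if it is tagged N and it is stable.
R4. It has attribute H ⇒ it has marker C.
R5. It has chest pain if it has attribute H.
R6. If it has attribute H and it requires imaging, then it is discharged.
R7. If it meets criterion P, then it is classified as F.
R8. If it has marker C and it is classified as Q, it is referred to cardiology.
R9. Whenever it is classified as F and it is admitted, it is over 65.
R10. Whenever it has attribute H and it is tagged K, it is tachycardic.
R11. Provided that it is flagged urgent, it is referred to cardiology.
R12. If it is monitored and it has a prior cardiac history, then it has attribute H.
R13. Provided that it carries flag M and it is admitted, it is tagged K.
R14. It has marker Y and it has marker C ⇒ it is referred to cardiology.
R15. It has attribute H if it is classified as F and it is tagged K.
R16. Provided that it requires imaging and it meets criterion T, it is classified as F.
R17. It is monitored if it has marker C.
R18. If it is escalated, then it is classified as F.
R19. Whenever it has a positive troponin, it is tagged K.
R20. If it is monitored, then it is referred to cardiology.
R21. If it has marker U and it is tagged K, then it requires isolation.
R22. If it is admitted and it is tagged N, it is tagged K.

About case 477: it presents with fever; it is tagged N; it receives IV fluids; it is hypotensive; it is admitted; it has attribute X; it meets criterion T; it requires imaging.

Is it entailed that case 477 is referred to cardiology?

Yes

By R16 (it requires imaging, it meets criterion T): it is classified as F.
By R22 (it is admitted, it is tagged N): it is tagged K.
By R15 (it is classified as F, it is tagged K): it has attribute H.
By R4 (it has attribute H): it has marker C.
By R17 (it has marker C): it is monitored.
By R20 (it is monitored): it is referred to cardiology.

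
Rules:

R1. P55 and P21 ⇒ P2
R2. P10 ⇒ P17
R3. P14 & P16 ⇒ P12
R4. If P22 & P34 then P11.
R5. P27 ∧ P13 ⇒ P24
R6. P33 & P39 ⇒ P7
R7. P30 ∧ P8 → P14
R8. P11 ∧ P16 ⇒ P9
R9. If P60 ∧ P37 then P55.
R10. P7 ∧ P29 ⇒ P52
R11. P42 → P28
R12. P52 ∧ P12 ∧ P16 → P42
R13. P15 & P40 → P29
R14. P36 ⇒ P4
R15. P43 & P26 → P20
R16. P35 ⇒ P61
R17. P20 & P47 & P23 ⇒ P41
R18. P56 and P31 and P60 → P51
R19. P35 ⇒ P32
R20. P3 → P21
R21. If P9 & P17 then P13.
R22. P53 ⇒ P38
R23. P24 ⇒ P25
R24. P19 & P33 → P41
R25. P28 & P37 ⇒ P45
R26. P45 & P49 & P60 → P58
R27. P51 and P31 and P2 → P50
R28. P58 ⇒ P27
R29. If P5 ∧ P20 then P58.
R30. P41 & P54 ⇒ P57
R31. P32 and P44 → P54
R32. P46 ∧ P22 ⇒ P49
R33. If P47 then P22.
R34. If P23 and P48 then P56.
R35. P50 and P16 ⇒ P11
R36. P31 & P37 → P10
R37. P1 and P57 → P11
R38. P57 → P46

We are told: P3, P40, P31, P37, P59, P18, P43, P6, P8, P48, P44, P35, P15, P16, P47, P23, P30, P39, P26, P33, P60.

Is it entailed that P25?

Yes

P7  (by R6: P33, P39)
P14  (by R7: P30, P8)
P55  (by R9: P60, P37)
P29  (by R13: P15, P40)
P20  (by R15: P43, P26)
P41  (by R17: P20, P47, P23)
P32  (by R19: P35)
P21  (by R20: P3)
P54  (by R31: P32, P44)
P22  (by R33: P47)
P56  (by R34: P23, P48)
P10  (by R36: P31, P37)
P2  (by R1: P55, P21)
P17  (by R2: P10)
P12  (by R3: P14, P16)
P52  (by R10: P7, P29)
P42  (by R12: P52, P12, P16)
P51  (by R18: P56, P31, P60)
P50  (by R27: P51, P31, P2)
P57  (by R30: P41, P54)
P11  (by R35: P50, P16)
P46  (by R38: P57)
P9  (by R8: P11, P16)
P28  (by R11: P42)
P13  (by R21: P9, P17)
P45  (by R25: P28, P37)
P49  (by R32: P46, P22)
P58  (by R26: P45, P49, P60)
P27  (by R28: P58)
P24  (by R5: P27, P13)
P25  (by R23: P24)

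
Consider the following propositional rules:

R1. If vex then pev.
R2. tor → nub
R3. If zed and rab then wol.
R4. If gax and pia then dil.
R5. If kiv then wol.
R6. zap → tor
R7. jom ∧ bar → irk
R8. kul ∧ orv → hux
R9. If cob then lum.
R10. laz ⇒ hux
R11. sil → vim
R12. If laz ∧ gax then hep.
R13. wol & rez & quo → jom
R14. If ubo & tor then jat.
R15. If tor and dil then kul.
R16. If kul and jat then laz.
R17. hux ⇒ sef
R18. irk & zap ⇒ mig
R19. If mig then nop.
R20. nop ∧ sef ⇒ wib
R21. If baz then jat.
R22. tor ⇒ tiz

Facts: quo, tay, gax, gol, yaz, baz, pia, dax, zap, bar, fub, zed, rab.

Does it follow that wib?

Forward chaining from the given facts derives: wol, dil, tor, kul, jat, tiz, nub, laz, hux, hep, sef.
The only rule concluding wib is R20, which needs nop; that is never established.

No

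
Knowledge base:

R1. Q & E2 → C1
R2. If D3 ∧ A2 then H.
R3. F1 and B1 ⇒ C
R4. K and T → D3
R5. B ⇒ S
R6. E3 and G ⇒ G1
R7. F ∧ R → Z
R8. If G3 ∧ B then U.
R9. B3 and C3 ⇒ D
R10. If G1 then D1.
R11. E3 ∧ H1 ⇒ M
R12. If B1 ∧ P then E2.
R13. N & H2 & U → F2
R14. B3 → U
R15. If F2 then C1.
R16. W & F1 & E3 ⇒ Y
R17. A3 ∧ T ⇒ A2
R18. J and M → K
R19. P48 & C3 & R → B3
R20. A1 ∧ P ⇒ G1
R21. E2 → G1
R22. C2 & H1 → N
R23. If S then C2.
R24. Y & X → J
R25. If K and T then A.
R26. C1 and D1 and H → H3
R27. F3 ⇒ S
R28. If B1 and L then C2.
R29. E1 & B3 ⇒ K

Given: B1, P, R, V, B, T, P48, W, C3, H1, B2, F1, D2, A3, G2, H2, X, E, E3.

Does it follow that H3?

S  (by R5: B)
M  (by R11: E3, H1)
E2  (by R12: B1, P)
Y  (by R16: W, F1, E3)
A2  (by R17: A3, T)
B3  (by R19: P48, C3, R)
G1  (by R21: E2)
C2  (by R23: S)
J  (by R24: Y, X)
D1  (by R10: G1)
U  (by R14: B3)
K  (by R18: J, M)
N  (by R22: C2, H1)
D3  (by R4: K, T)
F2  (by R13: N, H2, U)
C1  (by R15: F2)
H  (by R2: D3, A2)
H3  (by R26: C1, D1, H)

Yes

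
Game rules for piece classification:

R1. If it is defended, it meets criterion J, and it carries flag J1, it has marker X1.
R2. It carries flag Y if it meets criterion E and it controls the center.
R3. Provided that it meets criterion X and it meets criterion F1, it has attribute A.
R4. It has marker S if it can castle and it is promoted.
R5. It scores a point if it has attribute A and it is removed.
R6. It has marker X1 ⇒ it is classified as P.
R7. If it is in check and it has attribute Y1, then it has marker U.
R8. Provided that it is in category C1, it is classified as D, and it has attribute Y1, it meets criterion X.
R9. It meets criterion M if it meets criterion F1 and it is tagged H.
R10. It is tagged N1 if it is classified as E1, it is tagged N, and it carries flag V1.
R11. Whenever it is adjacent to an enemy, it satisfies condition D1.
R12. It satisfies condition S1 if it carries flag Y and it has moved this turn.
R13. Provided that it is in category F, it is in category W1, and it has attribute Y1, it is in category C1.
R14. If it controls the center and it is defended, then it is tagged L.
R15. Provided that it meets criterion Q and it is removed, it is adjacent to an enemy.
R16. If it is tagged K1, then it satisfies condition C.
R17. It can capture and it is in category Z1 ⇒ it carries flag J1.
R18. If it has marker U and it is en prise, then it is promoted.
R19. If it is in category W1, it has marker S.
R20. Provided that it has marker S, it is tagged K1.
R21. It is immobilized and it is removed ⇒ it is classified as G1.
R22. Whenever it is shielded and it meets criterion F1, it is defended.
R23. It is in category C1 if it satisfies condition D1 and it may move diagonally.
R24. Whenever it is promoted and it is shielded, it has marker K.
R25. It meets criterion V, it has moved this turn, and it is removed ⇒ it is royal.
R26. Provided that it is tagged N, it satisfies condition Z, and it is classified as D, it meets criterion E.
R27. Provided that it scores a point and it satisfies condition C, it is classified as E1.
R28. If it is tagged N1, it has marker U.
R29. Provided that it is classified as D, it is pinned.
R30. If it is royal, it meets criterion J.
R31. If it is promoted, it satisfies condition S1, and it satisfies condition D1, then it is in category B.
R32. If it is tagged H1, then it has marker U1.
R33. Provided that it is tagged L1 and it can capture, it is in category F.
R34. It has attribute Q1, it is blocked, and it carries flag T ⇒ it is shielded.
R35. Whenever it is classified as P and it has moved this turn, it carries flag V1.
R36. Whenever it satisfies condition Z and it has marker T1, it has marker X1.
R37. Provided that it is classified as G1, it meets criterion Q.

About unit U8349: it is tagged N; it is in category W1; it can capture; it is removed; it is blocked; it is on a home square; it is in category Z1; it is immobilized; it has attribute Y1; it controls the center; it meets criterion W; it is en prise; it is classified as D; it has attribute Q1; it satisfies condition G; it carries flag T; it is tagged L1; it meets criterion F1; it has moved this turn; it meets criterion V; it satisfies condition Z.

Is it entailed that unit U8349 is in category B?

By R17 (it can capture, it is in category Z1): it carries flag J1.
By R19 (it is in category W1): it has marker S.
By R20 (it has marker S): it is tagged K1.
By R21 (it is immobilized, it is removed): it is classified as G1.
By R25 (it meets criterion V, it has moved this turn, it is removed): it is royal.
By R26 (it is tagged N, it satisfies condition Z, it is classified as D): it meets criterion E.
By R30 (it is royal): it meets criterion J.
By R33 (it is tagged L1, it can capture): it is in category F.
By R34 (it has attribute Q1, it is blocked, it carries flag T): it is shielded.
By R37 (it is classified as G1): it meets criterion Q.
By R2 (it meets criterion E, it controls the center): it carries flag Y.
By R12 (it carries flag Y, it has moved this turn): it satisfies condition S1.
By R13 (it is in category F, it is in category W1, it has attribute Y1): it is in category C1.
By R15 (it meets criterion Q, it is removed): it is adjacent to an enemy.
By R16 (it is tagged K1): it satisfies condition C.
By R22 (it is shielded, it meets criterion F1): it is defended.
By R1 (it is defended, it meets criterion J, it carries flag J1): it has marker X1.
By R6 (it has marker X1): it is classified as P.
By R8 (it is in category C1, it is classified as D, it has attribute Y1): it meets criterion X.
By R11 (it is adjacent to an enemy): it satisfies condition D1.
By R35 (it is classified as P, it has moved this turn): it carries flag V1.
By R3 (it meets criterion X, it meets criterion F1): it has attribute A.
By R5 (it has attribute A, it is removed): it scores a point.
By R27 (it scores a point, it satisfies condition C): it is classified as E1.
By R10 (it is classified as E1, it is tagged N, it carries flag V1): it is tagged N1.
By R28 (it is tagged N1): it has marker U.
By R18 (it has marker U, it is en prise): it is promoted.
By R31 (it is promoted, it satisfies condition S1, it satisfies condition D1): it is in category B.

Yes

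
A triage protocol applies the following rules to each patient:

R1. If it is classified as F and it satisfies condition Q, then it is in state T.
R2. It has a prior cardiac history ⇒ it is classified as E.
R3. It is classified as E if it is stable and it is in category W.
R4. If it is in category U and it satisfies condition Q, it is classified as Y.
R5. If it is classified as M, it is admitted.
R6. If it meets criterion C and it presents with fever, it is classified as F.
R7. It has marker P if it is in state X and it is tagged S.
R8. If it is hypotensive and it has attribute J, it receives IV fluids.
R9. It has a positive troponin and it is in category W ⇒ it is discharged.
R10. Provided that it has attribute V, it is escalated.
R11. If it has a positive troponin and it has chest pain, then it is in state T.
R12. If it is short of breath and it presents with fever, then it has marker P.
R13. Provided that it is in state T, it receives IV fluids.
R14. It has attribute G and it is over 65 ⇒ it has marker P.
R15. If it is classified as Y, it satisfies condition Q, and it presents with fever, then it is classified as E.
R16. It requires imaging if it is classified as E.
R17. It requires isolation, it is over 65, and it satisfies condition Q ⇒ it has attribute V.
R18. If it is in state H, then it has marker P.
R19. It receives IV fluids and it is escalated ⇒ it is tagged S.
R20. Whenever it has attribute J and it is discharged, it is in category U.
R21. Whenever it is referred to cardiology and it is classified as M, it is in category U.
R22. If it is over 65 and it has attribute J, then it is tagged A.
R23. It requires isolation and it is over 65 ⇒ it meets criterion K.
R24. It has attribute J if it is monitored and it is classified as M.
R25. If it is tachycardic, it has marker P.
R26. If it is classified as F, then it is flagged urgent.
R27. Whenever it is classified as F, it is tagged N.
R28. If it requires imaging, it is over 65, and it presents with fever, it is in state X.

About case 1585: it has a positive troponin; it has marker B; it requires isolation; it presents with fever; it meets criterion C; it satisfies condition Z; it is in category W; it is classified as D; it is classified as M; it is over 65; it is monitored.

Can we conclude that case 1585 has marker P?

No

Forward chaining from the given facts derives: is admitted, is classified as F, is discharged, meets criterion K, has attribute J, is flagged urgent, is tagged N, is in category U, is tagged A.
Rules concluding "it has marker P": R7 needs "it is in state X"; R12 needs "it is short of breath"; R14 needs "it has attribute G"; R18 needs "it is in state H"; R25 needs "it is tachycardic" — none of these are established.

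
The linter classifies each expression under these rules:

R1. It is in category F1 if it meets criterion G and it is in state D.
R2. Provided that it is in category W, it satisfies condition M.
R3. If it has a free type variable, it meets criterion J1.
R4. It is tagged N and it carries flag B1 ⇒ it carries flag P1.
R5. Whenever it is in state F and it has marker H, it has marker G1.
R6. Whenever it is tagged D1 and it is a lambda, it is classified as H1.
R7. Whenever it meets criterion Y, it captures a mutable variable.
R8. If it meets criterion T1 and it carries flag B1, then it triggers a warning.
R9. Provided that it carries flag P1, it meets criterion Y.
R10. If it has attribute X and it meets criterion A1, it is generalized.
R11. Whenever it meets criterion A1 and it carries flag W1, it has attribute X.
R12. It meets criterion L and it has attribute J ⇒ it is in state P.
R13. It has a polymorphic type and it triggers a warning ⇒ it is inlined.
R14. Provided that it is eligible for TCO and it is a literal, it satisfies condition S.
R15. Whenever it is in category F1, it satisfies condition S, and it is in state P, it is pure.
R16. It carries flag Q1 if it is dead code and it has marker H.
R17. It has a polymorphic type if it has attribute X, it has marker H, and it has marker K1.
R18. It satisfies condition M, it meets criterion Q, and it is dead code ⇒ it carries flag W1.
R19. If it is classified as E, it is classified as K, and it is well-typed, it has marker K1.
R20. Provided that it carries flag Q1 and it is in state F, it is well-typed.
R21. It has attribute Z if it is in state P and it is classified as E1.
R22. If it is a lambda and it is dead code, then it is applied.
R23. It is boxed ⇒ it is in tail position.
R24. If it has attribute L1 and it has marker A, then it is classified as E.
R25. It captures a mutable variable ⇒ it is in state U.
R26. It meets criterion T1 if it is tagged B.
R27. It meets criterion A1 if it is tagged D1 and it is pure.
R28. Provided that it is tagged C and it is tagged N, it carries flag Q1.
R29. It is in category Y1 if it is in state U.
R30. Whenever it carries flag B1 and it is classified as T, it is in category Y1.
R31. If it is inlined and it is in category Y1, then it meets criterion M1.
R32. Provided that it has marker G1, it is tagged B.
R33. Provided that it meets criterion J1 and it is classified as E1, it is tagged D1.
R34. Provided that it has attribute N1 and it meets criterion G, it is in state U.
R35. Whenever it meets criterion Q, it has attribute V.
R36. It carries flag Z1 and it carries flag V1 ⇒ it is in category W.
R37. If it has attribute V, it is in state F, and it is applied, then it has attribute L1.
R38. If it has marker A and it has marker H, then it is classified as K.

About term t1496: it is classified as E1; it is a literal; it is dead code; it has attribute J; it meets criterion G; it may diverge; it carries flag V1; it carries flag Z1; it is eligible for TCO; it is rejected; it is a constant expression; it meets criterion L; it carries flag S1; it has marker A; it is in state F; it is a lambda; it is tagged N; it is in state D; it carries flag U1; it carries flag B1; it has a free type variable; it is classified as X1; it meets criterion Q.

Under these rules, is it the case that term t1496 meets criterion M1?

No

Forward chaining from the given facts derives: is in category F1, meets criterion J1, carries flag P1, meets criterion Y, is in state P, satisfies condition S, is pure, has attribute Z, is applied, is tagged D1, has attribute V, is in category W, has attribute L1, satisfies condition M, is classified as H1, captures a mutable variable, carries flag W1, is classified as E, is in state U, meets criterion A1, is in category Y1, has attribute X, is generalized.
The only rule concluding "it meets criterion M1" is R31, which needs "it is inlined"; that is never established.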